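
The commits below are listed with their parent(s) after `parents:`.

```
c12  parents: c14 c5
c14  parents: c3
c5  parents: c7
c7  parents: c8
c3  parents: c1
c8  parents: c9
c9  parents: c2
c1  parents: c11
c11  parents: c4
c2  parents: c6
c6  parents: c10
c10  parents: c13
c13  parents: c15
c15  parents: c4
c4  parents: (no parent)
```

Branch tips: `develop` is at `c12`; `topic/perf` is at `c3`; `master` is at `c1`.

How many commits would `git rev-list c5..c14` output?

4

Reachable from c14: {c1, c11, c14, c3, c4}.
Reachable from c5: {c10, c13, c15, c2, c4, c5, c6, c7, c8, c9}.
In c14's history but not c5's: {c1, c11, c14, c3} — 4 commits.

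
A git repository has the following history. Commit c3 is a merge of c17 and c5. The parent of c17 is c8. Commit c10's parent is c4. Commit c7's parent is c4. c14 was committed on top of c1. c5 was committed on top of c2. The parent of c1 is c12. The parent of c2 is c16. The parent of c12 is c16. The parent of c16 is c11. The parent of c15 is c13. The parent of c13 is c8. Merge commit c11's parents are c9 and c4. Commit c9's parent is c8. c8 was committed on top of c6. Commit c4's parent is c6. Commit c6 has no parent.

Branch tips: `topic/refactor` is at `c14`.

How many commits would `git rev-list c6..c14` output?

8

Reachable from c14: {c1, c11, c12, c14, c16, c4, c6, c8, c9}.
Reachable from c6: {c6}.
In c14's history but not c6's: {c1, c11, c12, c14, c16, c4, c8, c9} — 8 commits.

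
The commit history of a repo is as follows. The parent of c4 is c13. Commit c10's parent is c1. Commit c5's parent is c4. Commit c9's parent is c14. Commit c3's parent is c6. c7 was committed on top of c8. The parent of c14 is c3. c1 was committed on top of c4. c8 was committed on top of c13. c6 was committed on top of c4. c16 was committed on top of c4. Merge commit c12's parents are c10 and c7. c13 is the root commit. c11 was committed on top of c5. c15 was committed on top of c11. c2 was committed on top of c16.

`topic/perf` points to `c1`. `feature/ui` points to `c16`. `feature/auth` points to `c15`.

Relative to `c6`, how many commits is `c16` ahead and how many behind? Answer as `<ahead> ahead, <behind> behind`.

1 ahead, 1 behind

Reachable from c16: {c13, c16, c4}.
Reachable from c6: {c13, c4, c6}.
Only in c16's history (ahead): {c16} — 1.
Only in c6's history (behind): {c6} — 1.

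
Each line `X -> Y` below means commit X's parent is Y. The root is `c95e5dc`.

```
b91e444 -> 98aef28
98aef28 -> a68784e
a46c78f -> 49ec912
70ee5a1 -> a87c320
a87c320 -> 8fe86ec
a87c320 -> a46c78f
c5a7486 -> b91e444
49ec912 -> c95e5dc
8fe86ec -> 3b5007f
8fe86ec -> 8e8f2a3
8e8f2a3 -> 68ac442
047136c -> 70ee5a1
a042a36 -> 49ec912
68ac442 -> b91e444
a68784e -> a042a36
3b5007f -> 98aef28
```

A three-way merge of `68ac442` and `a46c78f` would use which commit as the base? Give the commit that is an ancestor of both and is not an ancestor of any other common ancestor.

49ec912

Ancestors of 68ac442: {49ec912, 68ac442, 98aef28, a042a36, a68784e, b91e444, c95e5dc}.
Ancestors of a46c78f: {49ec912, a46c78f, c95e5dc}.
Common ancestors: {49ec912, c95e5dc}.
Among these, 49ec912 is not an ancestor of any other common ancestor — it is the merge base.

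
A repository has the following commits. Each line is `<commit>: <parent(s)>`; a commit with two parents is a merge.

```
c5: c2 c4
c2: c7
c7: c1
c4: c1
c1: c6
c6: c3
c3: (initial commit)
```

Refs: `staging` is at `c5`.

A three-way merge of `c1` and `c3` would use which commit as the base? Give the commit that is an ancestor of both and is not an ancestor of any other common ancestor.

Ancestors of c1: {c1, c3, c6}.
Ancestors of c3: {c3}.
Common ancestors: {c3}.
The only common ancestor is c3, so it is the merge base.

c3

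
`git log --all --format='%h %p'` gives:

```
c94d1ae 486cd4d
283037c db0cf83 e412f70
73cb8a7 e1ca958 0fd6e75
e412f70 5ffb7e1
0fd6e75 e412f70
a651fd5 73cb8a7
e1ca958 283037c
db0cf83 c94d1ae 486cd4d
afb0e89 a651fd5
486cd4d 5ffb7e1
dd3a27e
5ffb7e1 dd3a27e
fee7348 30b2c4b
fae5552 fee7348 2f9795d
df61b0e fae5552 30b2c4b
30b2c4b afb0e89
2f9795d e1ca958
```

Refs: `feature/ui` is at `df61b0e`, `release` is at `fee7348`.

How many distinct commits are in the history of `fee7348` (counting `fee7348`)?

Walking parent pointers from fee7348: reachable set = {0fd6e75, 283037c, 30b2c4b, 486cd4d, 5ffb7e1, 73cb8a7, a651fd5, afb0e89, c94d1ae, db0cf83, dd3a27e, e1ca958, e412f70, fee7348}.
That is 14 commits.

14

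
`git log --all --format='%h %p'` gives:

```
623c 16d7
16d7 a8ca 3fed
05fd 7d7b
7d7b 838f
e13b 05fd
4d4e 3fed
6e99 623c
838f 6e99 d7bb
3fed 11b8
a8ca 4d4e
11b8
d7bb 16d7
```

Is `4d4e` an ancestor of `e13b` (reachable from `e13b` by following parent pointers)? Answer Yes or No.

Yes

Ancestors of e13b (commits reachable by following parents): {05fd, 11b8, 16d7, 3fed, 4d4e, 623c, 6e99, 7d7b, 838f, a8ca, d7bb, e13b}.
4d4e is in that set, so it is an ancestor of e13b.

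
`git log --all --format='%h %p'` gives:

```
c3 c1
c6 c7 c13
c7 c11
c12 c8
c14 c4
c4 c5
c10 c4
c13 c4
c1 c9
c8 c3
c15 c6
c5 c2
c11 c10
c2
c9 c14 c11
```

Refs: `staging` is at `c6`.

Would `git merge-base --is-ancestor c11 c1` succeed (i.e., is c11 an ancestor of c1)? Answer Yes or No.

Yes

Ancestors of c1 (commits reachable by following parents): {c1, c10, c11, c14, c2, c4, c5, c9}.
c11 is in that set, so it is an ancestor of c1.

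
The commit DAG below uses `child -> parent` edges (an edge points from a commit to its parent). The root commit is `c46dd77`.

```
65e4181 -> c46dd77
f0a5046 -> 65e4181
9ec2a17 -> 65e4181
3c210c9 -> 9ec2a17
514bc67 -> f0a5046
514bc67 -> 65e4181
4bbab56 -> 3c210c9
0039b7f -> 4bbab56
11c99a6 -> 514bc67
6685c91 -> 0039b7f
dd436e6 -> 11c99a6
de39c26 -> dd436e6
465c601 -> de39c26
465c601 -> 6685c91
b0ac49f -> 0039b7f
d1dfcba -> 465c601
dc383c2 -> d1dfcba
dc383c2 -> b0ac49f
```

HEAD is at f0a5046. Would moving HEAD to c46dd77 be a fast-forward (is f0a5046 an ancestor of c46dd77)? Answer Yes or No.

A fast-forward from f0a5046 to c46dd77 is possible iff f0a5046 is an ancestor of c46dd77.
Ancestors of c46dd77: {c46dd77}.
f0a5046 is not among them, so fast-forward is not possible.

No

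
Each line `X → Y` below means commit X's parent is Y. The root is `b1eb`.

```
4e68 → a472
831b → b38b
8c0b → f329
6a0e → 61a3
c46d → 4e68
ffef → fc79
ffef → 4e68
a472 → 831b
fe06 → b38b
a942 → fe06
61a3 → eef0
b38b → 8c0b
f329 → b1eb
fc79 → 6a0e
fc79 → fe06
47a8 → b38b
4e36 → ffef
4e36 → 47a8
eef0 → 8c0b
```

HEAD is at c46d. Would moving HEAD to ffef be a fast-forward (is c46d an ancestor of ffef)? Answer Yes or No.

No

A fast-forward from c46d to ffef is possible iff c46d is an ancestor of ffef.
Ancestors of ffef: {4e68, 61a3, 6a0e, 831b, 8c0b, a472, b1eb, b38b, eef0, f329, fc79, fe06, ffef}.
c46d is not among them, so fast-forward is not possible.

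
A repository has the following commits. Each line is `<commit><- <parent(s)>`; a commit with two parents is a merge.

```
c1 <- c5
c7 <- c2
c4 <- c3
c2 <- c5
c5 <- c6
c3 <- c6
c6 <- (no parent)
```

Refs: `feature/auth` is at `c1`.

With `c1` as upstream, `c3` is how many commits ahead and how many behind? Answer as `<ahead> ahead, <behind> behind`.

Reachable from c3: {c3, c6}.
Reachable from c1: {c1, c5, c6}.
Only in c3's history (ahead): {c3} — 1.
Only in c1's history (behind): {c1, c5} — 2.

1 ahead, 2 behind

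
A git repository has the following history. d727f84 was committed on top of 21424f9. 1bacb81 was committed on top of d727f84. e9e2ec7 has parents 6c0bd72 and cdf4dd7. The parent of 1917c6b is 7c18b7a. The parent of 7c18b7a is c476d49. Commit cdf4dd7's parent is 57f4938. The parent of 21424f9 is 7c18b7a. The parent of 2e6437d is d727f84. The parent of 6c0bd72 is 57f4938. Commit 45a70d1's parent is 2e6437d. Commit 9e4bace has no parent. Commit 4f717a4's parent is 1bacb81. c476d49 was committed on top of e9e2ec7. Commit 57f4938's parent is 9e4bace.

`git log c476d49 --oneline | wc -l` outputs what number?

Walking parent pointers from c476d49: reachable set = {57f4938, 6c0bd72, 9e4bace, c476d49, cdf4dd7, e9e2ec7}.
That is 6 commits.

6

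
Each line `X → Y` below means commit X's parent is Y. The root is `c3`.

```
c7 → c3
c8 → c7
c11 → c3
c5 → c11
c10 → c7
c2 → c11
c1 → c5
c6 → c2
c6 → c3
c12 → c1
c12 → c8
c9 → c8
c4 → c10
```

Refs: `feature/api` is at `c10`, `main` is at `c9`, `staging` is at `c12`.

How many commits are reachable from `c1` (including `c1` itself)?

Walking parent pointers from c1: reachable set = {c1, c11, c3, c5}.
That is 4 commits.

4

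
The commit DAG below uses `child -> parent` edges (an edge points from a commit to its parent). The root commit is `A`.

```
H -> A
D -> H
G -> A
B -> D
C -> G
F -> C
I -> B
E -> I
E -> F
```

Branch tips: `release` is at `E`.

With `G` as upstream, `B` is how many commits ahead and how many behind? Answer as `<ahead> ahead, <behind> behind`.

3 ahead, 1 behind

Reachable from B: {A, B, D, H}.
Reachable from G: {A, G}.
Only in B's history (ahead): {B, D, H} — 3.
Only in G's history (behind): {G} — 1.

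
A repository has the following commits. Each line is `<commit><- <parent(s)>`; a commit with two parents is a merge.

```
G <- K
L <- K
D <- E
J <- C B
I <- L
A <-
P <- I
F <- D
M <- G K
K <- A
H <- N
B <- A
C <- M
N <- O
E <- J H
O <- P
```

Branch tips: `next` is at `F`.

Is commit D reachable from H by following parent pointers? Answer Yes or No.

Ancestors of H: {A, H, I, K, L, N, O, P}.
D is not in that set, so it is not an ancestor of H.

No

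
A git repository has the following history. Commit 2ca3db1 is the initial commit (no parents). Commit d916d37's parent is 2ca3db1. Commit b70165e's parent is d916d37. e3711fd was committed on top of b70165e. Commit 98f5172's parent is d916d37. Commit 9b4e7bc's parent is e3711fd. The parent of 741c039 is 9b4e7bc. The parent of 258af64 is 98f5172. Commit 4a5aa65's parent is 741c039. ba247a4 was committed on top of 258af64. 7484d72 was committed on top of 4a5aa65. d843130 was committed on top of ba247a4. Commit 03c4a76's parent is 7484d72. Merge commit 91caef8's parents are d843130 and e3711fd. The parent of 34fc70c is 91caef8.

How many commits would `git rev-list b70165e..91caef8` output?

Reachable from 91caef8: {258af64, 2ca3db1, 91caef8, 98f5172, b70165e, ba247a4, d843130, d916d37, e3711fd}.
Reachable from b70165e: {2ca3db1, b70165e, d916d37}.
In 91caef8's history but not b70165e's: {258af64, 91caef8, 98f5172, ba247a4, d843130, e3711fd} — 6 commits.

6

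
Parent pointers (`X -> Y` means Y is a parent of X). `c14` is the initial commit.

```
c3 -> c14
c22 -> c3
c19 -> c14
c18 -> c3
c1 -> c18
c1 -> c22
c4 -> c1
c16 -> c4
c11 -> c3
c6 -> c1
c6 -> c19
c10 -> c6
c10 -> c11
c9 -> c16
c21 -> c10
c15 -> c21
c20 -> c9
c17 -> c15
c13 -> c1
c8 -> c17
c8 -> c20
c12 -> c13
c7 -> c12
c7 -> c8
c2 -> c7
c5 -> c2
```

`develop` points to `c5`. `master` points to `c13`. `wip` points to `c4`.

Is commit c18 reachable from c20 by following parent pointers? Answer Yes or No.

Yes

Ancestors of c20 (commits reachable by following parents): {c1, c14, c16, c18, c20, c22, c3, c4, c9}.
c18 is in that set, so it is an ancestor of c20.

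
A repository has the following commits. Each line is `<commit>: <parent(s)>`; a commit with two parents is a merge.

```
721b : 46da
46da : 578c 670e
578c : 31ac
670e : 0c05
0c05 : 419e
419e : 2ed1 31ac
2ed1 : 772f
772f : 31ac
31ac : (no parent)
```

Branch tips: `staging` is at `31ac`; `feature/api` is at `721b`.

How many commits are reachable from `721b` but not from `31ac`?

8

Reachable from 721b: {0c05, 2ed1, 31ac, 419e, 46da, 578c, 670e, 721b, 772f}.
Reachable from 31ac: {31ac}.
In 721b's history but not 31ac's: {0c05, 2ed1, 419e, 46da, 578c, 670e, 721b, 772f} — 8 commits.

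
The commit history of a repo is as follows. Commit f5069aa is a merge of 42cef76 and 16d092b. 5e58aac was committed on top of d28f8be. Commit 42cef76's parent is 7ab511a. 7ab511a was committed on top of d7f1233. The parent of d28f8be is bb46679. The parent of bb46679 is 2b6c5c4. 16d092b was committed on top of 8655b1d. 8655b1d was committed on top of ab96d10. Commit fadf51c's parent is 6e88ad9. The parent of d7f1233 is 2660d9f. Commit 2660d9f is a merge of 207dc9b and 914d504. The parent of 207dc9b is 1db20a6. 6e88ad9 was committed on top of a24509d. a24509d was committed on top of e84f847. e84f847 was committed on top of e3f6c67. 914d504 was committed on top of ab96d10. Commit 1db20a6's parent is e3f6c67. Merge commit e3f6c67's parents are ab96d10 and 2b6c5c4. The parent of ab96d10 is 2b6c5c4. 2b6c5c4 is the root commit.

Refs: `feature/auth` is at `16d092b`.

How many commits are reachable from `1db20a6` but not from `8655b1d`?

Reachable from 1db20a6: {1db20a6, 2b6c5c4, ab96d10, e3f6c67}.
Reachable from 8655b1d: {2b6c5c4, 8655b1d, ab96d10}.
In 1db20a6's history but not 8655b1d's: {1db20a6, e3f6c67} — 2 commits.

2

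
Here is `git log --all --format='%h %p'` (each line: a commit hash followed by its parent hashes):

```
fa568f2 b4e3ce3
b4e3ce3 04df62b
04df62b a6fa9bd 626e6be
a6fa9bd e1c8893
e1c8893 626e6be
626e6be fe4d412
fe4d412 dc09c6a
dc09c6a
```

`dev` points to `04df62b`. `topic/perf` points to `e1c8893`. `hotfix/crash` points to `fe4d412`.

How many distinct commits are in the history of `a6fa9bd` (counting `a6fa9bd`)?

Walking parent pointers from a6fa9bd: reachable set = {626e6be, a6fa9bd, dc09c6a, e1c8893, fe4d412}.
That is 5 commits.

5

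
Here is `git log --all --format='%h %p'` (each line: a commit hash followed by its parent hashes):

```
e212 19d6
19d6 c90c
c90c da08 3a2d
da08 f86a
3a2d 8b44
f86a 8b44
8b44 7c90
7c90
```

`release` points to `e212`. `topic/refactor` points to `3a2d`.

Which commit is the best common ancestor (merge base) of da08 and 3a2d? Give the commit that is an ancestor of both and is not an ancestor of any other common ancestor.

8b44

Ancestors of da08: {7c90, 8b44, da08, f86a}.
Ancestors of 3a2d: {3a2d, 7c90, 8b44}.
Common ancestors: {7c90, 8b44}.
Among these, 8b44 is not an ancestor of any other common ancestor — it is the merge base.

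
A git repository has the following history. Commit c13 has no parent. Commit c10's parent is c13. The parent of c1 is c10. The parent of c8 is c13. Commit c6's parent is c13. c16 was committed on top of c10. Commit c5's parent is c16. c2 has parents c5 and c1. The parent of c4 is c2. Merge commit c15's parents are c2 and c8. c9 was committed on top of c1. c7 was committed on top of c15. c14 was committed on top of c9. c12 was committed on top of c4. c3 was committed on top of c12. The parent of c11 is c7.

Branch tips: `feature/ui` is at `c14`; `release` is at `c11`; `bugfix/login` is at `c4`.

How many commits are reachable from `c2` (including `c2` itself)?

6

Walking parent pointers from c2: reachable set = {c1, c10, c13, c16, c2, c5}.
That is 6 commits.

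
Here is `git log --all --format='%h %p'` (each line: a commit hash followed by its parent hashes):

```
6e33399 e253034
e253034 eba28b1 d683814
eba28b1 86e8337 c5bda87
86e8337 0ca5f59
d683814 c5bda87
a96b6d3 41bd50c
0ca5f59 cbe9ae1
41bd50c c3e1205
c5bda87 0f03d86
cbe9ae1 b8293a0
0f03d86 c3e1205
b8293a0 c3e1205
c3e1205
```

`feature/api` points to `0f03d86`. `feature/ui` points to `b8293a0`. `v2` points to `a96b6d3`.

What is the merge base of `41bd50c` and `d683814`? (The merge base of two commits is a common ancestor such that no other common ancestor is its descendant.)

Ancestors of 41bd50c: {41bd50c, c3e1205}.
Ancestors of d683814: {0f03d86, c3e1205, c5bda87, d683814}.
Common ancestors: {c3e1205}.
The only common ancestor is c3e1205, so it is the merge base.

c3e1205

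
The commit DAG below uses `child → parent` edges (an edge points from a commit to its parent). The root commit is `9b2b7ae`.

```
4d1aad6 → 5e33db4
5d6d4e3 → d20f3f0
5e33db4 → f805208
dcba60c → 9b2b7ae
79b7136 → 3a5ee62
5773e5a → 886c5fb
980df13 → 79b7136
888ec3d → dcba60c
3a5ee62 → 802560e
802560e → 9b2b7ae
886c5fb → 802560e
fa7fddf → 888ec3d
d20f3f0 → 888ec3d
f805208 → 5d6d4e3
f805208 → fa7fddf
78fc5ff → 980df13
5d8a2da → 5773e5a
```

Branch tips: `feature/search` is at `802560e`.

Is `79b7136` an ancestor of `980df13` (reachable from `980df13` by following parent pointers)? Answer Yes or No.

Yes

Ancestors of 980df13 (commits reachable by following parents): {3a5ee62, 79b7136, 802560e, 980df13, 9b2b7ae}.
79b7136 is in that set, so it is an ancestor of 980df13.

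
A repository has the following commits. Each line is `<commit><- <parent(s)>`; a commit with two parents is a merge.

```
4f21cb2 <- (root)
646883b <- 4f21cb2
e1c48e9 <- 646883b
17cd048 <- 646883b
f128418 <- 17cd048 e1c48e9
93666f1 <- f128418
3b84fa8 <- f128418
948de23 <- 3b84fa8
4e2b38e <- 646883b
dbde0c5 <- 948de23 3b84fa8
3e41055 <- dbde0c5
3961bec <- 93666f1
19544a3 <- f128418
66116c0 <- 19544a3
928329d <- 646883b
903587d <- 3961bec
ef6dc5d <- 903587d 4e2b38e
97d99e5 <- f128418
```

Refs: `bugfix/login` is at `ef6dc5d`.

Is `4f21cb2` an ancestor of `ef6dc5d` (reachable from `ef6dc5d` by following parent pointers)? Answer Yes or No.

Ancestors of ef6dc5d (commits reachable by following parents): {17cd048, 3961bec, 4e2b38e, 4f21cb2, 646883b, 903587d, 93666f1, e1c48e9, ef6dc5d, f128418}.
4f21cb2 is in that set, so it is an ancestor of ef6dc5d.

Yes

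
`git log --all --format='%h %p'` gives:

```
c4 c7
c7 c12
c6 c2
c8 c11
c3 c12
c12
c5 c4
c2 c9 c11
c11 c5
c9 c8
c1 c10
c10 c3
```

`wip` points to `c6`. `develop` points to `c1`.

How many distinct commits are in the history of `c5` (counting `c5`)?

4

Walking parent pointers from c5: reachable set = {c12, c4, c5, c7}.
That is 4 commits.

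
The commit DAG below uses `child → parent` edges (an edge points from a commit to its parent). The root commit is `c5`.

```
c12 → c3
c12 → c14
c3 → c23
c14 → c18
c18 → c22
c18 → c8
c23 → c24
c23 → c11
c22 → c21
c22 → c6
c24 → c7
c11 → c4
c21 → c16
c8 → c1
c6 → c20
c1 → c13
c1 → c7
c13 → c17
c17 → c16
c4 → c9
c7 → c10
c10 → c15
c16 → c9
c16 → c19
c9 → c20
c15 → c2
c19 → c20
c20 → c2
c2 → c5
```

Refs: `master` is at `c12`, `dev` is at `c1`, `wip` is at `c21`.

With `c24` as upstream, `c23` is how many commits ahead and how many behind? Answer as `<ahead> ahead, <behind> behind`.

Reachable from c23: {c10, c11, c15, c2, c20, c23, c24, c4, c5, c7, c9}.
Reachable from c24: {c10, c15, c2, c24, c5, c7}.
Only in c23's history (ahead): {c11, c20, c23, c4, c9} — 5.
Only in c24's history (behind): {} — 0.

5 ahead, 0 behind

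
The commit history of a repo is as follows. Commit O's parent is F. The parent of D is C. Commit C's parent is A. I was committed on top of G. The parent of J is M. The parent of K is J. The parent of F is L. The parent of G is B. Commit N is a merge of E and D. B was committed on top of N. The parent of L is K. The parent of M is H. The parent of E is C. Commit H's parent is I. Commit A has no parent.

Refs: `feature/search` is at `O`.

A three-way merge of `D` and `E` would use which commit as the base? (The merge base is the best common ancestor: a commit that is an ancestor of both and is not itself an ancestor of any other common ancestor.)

Ancestors of D: {A, C, D}.
Ancestors of E: {A, C, E}.
Common ancestors: {A, C}.
Among these, C is not an ancestor of any other common ancestor — it is the merge base.

C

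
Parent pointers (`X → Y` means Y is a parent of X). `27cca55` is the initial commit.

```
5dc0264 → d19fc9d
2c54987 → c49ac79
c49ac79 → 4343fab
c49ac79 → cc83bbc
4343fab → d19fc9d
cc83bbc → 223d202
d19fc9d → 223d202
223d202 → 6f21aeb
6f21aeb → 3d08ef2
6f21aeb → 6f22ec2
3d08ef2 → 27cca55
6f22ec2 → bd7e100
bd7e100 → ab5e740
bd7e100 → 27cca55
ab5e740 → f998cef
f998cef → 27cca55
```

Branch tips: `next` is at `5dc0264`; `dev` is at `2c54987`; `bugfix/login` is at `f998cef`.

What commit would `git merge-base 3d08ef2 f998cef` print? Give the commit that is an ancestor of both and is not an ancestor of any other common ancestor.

27cca55

Ancestors of 3d08ef2: {27cca55, 3d08ef2}.
Ancestors of f998cef: {27cca55, f998cef}.
Common ancestors: {27cca55}.
The only common ancestor is 27cca55, so it is the merge base.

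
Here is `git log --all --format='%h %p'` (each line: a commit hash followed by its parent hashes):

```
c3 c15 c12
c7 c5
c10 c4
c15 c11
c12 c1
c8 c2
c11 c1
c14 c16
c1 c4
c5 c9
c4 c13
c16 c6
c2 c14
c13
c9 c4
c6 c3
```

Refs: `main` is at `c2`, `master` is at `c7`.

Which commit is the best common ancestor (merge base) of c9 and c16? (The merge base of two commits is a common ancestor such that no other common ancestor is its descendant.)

c4

Ancestors of c9: {c13, c4, c9}.
Ancestors of c16: {c1, c11, c12, c13, c15, c16, c3, c4, c6}.
Common ancestors: {c13, c4}.
Among these, c4 is not an ancestor of any other common ancestor — it is the merge base.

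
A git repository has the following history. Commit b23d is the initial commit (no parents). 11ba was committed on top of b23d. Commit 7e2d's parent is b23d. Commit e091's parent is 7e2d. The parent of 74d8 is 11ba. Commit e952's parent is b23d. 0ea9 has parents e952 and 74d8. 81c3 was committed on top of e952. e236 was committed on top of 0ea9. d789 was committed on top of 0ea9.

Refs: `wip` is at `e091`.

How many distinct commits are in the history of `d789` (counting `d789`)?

Walking parent pointers from d789: reachable set = {0ea9, 11ba, 74d8, b23d, d789, e952}.
That is 6 commits.

6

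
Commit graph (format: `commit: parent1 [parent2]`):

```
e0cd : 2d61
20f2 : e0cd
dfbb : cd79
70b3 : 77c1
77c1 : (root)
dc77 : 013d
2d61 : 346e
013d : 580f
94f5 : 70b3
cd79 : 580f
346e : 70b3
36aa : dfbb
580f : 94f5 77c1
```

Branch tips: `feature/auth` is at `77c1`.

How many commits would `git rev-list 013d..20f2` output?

Reachable from 20f2: {20f2, 2d61, 346e, 70b3, 77c1, e0cd}.
Reachable from 013d: {013d, 580f, 70b3, 77c1, 94f5}.
In 20f2's history but not 013d's: {20f2, 2d61, 346e, e0cd} — 4 commits.

4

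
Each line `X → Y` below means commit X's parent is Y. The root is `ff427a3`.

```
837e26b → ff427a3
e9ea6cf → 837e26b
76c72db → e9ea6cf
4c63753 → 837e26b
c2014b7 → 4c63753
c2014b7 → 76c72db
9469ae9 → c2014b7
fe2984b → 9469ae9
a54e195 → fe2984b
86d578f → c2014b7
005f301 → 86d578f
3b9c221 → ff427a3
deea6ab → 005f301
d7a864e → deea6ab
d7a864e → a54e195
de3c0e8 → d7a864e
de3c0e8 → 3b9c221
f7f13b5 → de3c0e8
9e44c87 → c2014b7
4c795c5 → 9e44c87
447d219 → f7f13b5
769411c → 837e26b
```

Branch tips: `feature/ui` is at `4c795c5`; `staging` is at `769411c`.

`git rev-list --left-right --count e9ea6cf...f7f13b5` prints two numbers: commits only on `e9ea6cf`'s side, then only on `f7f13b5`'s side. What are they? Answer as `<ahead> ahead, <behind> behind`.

Reachable from e9ea6cf: {837e26b, e9ea6cf, ff427a3}.
Reachable from f7f13b5: {005f301, 3b9c221, 4c63753, 76c72db, 837e26b, 86d578f, 9469ae9, a54e195, c2014b7, d7a864e, de3c0e8, deea6ab, e9ea6cf, f7f13b5, fe2984b, ff427a3}.
Only in e9ea6cf's history (ahead): {} — 0.
Only in f7f13b5's history (behind): {005f301, 3b9c221, 4c63753, 76c72db, 86d578f, 9469ae9, a54e195, c2014b7, d7a864e, de3c0e8, deea6ab, f7f13b5, fe2984b} — 13.

0 ahead, 13 behind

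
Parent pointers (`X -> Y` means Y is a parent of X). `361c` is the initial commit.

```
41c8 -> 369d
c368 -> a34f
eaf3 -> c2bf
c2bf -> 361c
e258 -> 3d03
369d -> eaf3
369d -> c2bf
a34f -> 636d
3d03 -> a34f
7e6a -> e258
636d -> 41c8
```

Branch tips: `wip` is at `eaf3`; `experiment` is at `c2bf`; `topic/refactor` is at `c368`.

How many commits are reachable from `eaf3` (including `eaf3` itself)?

3

Walking parent pointers from eaf3: reachable set = {361c, c2bf, eaf3}.
That is 3 commits.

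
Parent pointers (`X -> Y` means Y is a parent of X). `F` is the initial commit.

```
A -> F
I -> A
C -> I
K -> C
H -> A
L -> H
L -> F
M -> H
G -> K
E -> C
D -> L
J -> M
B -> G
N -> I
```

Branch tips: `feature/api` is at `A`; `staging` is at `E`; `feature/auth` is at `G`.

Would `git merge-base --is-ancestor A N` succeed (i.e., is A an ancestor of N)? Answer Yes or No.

Yes

Ancestors of N (commits reachable by following parents): {A, F, I, N}.
A is in that set, so it is an ancestor of N.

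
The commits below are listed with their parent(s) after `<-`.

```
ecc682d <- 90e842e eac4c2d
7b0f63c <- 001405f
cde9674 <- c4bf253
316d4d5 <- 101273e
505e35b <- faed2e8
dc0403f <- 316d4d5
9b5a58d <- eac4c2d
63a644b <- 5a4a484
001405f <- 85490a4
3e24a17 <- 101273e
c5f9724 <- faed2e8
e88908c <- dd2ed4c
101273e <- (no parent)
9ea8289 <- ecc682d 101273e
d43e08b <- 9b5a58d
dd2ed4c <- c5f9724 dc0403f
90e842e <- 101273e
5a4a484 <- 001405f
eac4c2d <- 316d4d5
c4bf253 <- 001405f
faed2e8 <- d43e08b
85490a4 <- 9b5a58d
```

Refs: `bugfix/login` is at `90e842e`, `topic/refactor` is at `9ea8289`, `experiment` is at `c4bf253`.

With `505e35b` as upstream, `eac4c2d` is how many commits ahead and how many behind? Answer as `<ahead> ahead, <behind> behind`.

Reachable from eac4c2d: {101273e, 316d4d5, eac4c2d}.
Reachable from 505e35b: {101273e, 316d4d5, 505e35b, 9b5a58d, d43e08b, eac4c2d, faed2e8}.
Only in eac4c2d's history (ahead): {} — 0.
Only in 505e35b's history (behind): {505e35b, 9b5a58d, d43e08b, faed2e8} — 4.

0 ahead, 4 behind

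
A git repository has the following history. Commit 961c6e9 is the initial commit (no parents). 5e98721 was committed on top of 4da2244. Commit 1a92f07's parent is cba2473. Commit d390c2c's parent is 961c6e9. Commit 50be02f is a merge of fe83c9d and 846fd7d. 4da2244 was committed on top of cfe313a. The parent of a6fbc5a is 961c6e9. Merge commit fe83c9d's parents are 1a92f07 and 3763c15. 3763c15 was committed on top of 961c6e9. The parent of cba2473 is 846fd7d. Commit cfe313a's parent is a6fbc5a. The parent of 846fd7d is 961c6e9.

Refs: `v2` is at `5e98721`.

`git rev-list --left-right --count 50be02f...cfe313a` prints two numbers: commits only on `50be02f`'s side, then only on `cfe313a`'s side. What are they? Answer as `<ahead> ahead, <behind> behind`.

6 ahead, 2 behind

Reachable from 50be02f: {1a92f07, 3763c15, 50be02f, 846fd7d, 961c6e9, cba2473, fe83c9d}.
Reachable from cfe313a: {961c6e9, a6fbc5a, cfe313a}.
Only in 50be02f's history (ahead): {1a92f07, 3763c15, 50be02f, 846fd7d, cba2473, fe83c9d} — 6.
Only in cfe313a's history (behind): {a6fbc5a, cfe313a} — 2.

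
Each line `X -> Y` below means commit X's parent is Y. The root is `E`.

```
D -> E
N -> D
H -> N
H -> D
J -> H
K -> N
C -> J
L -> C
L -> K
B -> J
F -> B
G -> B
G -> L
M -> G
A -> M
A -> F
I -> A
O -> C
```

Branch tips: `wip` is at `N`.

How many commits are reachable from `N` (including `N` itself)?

Walking parent pointers from N: reachable set = {D, E, N}.
That is 3 commits.

3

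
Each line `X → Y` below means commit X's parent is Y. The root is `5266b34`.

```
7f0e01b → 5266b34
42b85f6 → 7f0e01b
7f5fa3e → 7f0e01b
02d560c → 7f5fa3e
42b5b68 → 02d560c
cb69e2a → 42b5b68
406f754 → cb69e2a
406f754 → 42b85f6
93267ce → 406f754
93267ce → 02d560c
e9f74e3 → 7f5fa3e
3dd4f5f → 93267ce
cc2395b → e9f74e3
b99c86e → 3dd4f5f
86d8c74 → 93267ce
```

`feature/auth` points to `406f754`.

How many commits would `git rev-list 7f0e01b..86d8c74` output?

Reachable from 86d8c74: {02d560c, 406f754, 42b5b68, 42b85f6, 5266b34, 7f0e01b, 7f5fa3e, 86d8c74, 93267ce, cb69e2a}.
Reachable from 7f0e01b: {5266b34, 7f0e01b}.
In 86d8c74's history but not 7f0e01b's: {02d560c, 406f754, 42b5b68, 42b85f6, 7f5fa3e, 86d8c74, 93267ce, cb69e2a} — 8 commits.

8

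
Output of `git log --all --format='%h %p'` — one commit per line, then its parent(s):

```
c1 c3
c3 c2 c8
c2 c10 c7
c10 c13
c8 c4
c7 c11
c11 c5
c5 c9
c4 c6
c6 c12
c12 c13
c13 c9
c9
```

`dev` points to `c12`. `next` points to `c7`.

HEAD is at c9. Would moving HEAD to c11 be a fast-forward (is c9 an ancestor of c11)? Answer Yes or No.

A fast-forward from c9 to c11 is possible iff c9 is an ancestor of c11.
Ancestors of c11: {c11, c5, c9}.
c9 is among them, so fast-forward is possible.

Yes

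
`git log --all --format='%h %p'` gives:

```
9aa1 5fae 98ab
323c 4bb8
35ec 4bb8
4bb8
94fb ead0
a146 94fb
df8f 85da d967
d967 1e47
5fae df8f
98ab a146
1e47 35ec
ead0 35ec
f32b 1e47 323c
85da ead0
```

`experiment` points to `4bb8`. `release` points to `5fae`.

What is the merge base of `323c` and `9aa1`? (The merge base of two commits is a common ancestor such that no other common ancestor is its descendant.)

4bb8

Ancestors of 323c: {323c, 4bb8}.
Ancestors of 9aa1: {1e47, 35ec, 4bb8, 5fae, 85da, 94fb, 98ab, 9aa1, a146, d967, df8f, ead0}.
Common ancestors: {4bb8}.
The only common ancestor is 4bb8, so it is the merge base.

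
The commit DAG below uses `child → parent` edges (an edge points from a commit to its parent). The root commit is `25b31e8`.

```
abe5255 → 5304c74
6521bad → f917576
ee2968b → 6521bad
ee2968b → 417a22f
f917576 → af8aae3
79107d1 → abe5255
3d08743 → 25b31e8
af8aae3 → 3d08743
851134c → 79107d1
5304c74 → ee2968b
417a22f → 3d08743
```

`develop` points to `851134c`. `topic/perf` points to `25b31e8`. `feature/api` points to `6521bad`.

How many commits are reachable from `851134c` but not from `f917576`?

7

Reachable from 851134c: {25b31e8, 3d08743, 417a22f, 5304c74, 6521bad, 79107d1, 851134c, abe5255, af8aae3, ee2968b, f917576}.
Reachable from f917576: {25b31e8, 3d08743, af8aae3, f917576}.
In 851134c's history but not f917576's: {417a22f, 5304c74, 6521bad, 79107d1, 851134c, abe5255, ee2968b} — 7 commits.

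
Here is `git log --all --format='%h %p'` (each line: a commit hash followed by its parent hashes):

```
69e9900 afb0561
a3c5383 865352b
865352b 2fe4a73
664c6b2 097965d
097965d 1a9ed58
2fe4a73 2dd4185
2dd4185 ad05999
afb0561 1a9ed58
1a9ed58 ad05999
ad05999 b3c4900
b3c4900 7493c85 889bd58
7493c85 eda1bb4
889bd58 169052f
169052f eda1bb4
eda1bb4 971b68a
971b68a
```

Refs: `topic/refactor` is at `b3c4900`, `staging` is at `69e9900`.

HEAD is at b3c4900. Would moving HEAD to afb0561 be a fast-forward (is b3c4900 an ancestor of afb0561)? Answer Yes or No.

Yes

A fast-forward from b3c4900 to afb0561 is possible iff b3c4900 is an ancestor of afb0561.
Ancestors of afb0561: {169052f, 1a9ed58, 7493c85, 889bd58, 971b68a, ad05999, afb0561, b3c4900, eda1bb4}.
b3c4900 is among them, so fast-forward is possible.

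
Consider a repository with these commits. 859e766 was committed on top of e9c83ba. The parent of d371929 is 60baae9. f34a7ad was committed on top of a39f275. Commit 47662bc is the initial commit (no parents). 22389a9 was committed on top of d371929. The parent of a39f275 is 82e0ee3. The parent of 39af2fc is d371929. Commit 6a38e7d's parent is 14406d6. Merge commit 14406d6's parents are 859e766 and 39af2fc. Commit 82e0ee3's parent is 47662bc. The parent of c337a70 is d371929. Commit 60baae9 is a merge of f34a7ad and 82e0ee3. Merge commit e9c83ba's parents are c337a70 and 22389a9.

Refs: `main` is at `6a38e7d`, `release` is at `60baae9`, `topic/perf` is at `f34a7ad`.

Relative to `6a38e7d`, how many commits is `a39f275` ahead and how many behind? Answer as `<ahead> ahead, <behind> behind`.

Reachable from a39f275: {47662bc, 82e0ee3, a39f275}.
Reachable from 6a38e7d: {14406d6, 22389a9, 39af2fc, 47662bc, 60baae9, 6a38e7d, 82e0ee3, 859e766, a39f275, c337a70, d371929, e9c83ba, f34a7ad}.
Only in a39f275's history (ahead): {} — 0.
Only in 6a38e7d's history (behind): {14406d6, 22389a9, 39af2fc, 60baae9, 6a38e7d, 859e766, c337a70, d371929, e9c83ba, f34a7ad} — 10.

0 ahead, 10 behind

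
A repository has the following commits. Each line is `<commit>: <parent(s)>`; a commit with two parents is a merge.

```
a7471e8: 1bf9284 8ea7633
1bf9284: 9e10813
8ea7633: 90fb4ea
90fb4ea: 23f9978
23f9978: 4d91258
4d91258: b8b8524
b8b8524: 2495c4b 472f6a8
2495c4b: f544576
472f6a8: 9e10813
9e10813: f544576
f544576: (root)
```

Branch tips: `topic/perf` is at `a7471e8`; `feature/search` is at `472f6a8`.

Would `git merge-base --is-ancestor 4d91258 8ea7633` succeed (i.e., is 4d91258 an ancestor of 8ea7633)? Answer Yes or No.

Yes

Ancestors of 8ea7633 (commits reachable by following parents): {23f9978, 2495c4b, 472f6a8, 4d91258, 8ea7633, 90fb4ea, 9e10813, b8b8524, f544576}.
4d91258 is in that set, so it is an ancestor of 8ea7633.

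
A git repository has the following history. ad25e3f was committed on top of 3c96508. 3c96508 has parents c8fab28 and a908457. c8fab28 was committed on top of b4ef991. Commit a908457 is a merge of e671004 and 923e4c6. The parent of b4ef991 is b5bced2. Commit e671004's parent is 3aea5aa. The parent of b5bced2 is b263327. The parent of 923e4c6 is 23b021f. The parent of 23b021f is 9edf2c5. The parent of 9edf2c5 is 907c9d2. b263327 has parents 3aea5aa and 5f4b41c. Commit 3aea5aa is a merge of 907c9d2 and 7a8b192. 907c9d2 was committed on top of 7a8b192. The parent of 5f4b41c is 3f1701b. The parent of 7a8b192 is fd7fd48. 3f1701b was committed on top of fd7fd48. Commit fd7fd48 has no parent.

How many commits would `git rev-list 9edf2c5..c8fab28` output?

7

Reachable from c8fab28: {3aea5aa, 3f1701b, 5f4b41c, 7a8b192, 907c9d2, b263327, b4ef991, b5bced2, c8fab28, fd7fd48}.
Reachable from 9edf2c5: {7a8b192, 907c9d2, 9edf2c5, fd7fd48}.
In c8fab28's history but not 9edf2c5's: {3aea5aa, 3f1701b, 5f4b41c, b263327, b4ef991, b5bced2, c8fab28} — 7 commits.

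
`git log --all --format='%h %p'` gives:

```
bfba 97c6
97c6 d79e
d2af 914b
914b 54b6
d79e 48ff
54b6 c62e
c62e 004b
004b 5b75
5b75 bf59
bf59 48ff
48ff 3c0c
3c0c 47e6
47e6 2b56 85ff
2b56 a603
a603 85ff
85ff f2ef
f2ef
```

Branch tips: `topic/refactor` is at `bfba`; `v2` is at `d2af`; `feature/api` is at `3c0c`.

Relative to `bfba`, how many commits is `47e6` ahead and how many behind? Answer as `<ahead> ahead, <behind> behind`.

0 ahead, 5 behind

Reachable from 47e6: {2b56, 47e6, 85ff, a603, f2ef}.
Reachable from bfba: {2b56, 3c0c, 47e6, 48ff, 85ff, 97c6, a603, bfba, d79e, f2ef}.
Only in 47e6's history (ahead): {} — 0.
Only in bfba's history (behind): {3c0c, 48ff, 97c6, bfba, d79e} — 5.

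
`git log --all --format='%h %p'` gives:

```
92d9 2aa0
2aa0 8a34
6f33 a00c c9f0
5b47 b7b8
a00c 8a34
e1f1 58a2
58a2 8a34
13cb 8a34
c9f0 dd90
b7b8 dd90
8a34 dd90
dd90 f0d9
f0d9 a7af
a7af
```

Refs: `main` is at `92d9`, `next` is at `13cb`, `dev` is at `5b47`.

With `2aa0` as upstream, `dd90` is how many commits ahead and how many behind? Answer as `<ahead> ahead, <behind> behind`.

Reachable from dd90: {a7af, dd90, f0d9}.
Reachable from 2aa0: {2aa0, 8a34, a7af, dd90, f0d9}.
Only in dd90's history (ahead): {} — 0.
Only in 2aa0's history (behind): {2aa0, 8a34} — 2.

0 ahead, 2 behind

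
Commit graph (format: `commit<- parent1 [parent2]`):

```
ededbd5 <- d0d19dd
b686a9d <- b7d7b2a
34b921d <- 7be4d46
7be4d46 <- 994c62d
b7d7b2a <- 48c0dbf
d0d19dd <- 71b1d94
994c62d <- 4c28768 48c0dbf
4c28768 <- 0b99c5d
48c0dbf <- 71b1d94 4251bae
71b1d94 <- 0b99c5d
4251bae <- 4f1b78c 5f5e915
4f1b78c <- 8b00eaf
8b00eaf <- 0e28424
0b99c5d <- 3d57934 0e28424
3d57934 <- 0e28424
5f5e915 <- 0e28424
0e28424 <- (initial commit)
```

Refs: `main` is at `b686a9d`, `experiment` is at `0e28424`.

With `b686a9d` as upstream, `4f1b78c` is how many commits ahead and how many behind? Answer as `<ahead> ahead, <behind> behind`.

Reachable from 4f1b78c: {0e28424, 4f1b78c, 8b00eaf}.
Reachable from b686a9d: {0b99c5d, 0e28424, 3d57934, 4251bae, 48c0dbf, 4f1b78c, 5f5e915, 71b1d94, 8b00eaf, b686a9d, b7d7b2a}.
Only in 4f1b78c's history (ahead): {} — 0.
Only in b686a9d's history (behind): {0b99c5d, 3d57934, 4251bae, 48c0dbf, 5f5e915, 71b1d94, b686a9d, b7d7b2a} — 8.

0 ahead, 8 behind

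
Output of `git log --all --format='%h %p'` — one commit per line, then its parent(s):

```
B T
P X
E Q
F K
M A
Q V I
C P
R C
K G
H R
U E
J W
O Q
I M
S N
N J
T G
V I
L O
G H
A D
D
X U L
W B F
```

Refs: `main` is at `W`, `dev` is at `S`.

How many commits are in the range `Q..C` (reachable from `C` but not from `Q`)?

7

Reachable from C: {A, C, D, E, I, L, M, O, P, Q, U, V, X}.
Reachable from Q: {A, D, I, M, Q, V}.
In C's history but not Q's: {C, E, L, O, P, U, X} — 7 commits.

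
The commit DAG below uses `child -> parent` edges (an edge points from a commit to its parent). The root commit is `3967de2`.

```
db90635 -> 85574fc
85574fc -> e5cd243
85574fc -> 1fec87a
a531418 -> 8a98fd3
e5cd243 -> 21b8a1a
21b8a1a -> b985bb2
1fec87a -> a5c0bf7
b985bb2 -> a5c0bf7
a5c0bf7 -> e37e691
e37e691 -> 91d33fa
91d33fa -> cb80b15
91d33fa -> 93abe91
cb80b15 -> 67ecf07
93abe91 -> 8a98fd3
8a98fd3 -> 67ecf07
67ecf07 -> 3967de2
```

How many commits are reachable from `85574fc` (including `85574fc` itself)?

13

Walking parent pointers from 85574fc: reachable set = {1fec87a, 21b8a1a, 3967de2, 67ecf07, 85574fc, 8a98fd3, 91d33fa, 93abe91, a5c0bf7, b985bb2, cb80b15, e37e691, e5cd243}.
That is 13 commits.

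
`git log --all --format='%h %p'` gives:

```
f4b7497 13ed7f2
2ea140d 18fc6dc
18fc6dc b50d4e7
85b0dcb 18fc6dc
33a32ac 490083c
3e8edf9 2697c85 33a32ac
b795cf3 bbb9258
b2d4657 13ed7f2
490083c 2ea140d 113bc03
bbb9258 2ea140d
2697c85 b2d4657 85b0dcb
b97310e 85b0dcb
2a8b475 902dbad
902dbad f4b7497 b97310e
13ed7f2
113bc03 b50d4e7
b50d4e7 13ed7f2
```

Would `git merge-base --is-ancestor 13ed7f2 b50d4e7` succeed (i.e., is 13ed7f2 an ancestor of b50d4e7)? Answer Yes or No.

Ancestors of b50d4e7 (commits reachable by following parents): {13ed7f2, b50d4e7}.
13ed7f2 is in that set, so it is an ancestor of b50d4e7.

Yes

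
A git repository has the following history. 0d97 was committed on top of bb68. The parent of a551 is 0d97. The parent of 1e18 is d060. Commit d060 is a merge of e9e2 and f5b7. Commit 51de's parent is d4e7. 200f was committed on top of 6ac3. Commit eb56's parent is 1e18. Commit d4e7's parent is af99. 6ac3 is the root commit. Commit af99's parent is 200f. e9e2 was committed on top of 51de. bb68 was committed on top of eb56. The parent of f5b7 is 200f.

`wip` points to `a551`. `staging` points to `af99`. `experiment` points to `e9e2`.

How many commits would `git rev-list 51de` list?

Walking parent pointers from 51de: reachable set = {200f, 51de, 6ac3, af99, d4e7}.
That is 5 commits.

5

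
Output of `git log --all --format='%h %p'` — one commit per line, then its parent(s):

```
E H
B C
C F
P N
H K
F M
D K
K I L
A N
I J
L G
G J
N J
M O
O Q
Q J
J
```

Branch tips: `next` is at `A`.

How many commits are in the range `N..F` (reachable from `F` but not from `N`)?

Reachable from F: {F, J, M, O, Q}.
Reachable from N: {J, N}.
In F's history but not N's: {F, M, O, Q} — 4 commits.

4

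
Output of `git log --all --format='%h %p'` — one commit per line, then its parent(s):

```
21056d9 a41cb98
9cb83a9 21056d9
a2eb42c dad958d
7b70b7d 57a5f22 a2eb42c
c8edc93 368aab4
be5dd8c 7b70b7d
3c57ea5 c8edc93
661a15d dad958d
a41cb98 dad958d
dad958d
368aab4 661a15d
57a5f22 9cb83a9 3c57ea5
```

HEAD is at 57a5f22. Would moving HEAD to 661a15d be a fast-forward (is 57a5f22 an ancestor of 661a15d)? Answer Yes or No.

A fast-forward from 57a5f22 to 661a15d is possible iff 57a5f22 is an ancestor of 661a15d.
Ancestors of 661a15d: {661a15d, dad958d}.
57a5f22 is not among them, so fast-forward is not possible.

No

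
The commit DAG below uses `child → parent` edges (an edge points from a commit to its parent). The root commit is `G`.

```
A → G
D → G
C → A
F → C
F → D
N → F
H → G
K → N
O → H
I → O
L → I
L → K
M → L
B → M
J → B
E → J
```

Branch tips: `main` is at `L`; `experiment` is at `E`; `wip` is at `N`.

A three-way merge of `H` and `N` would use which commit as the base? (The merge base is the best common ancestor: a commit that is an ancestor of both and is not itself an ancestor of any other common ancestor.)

G

Ancestors of H: {G, H}.
Ancestors of N: {A, C, D, F, G, N}.
Common ancestors: {G}.
The only common ancestor is G, so it is the merge base.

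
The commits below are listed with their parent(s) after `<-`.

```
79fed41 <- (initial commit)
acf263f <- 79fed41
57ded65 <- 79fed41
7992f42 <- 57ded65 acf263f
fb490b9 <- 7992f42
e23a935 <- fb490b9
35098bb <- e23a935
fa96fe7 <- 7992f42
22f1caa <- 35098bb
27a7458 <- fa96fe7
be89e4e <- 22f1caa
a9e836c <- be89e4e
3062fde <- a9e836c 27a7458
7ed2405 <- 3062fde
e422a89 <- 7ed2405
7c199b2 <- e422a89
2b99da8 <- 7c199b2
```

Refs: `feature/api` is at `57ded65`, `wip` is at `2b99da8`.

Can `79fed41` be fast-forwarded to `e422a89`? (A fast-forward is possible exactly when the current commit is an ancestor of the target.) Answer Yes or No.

A fast-forward from 79fed41 to e422a89 is possible iff 79fed41 is an ancestor of e422a89.
Ancestors of e422a89: {22f1caa, 27a7458, 3062fde, 35098bb, 57ded65, 7992f42, 79fed41, 7ed2405, a9e836c, acf263f, be89e4e, e23a935, e422a89, fa96fe7, fb490b9}.
79fed41 is among them, so fast-forward is possible.

Yes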